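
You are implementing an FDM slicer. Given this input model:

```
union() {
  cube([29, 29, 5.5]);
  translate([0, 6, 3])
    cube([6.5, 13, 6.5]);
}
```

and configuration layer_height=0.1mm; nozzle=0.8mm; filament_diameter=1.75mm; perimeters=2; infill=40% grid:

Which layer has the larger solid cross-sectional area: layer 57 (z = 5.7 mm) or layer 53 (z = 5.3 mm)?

layer 53 (z = 5.3 mm)

Layer 57 (z = 5.7): the cube is not intersected at this z (z outside [0, 5.5]); the cube at (0, 6) is present — its section is the full 6.5×13 rectangle (area 84.50 mm²); Taking the union: only the 6.5×13 cube at (0, 6) is present, so the union is just that shape — area = 84.50 mm². So its area = 84.50 mm². Layer 53 (z = 5.3): the cube (footprint 29×29) is included at this height (area 841.00 mm²); the cube at (0, 6) (footprint 6.5×13) is included at this height (area 84.50 mm²); Merging all regions: the 6.5×13 cube at (0, 6) lies entirely inside the 29×29 cube, so the union is just the 29×29 cube — area = 841.00 mm². So its area = 841.00 mm². Layer 53 is larger (841.00 vs 84.50 mm²).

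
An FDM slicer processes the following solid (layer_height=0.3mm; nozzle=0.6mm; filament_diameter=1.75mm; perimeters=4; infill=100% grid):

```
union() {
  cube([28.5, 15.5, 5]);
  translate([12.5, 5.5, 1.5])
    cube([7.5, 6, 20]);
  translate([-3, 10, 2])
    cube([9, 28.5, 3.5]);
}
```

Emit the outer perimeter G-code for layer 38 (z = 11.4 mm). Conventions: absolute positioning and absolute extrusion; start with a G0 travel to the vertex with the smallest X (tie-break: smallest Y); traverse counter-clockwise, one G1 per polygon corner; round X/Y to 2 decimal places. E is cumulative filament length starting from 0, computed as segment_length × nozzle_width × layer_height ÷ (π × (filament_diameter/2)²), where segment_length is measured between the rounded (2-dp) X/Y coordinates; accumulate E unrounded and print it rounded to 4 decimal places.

G0 X12.50 Y5.50 Z11.40
G1 X20.00 Y5.50 E0.5613
G1 X20.00 Y11.50 E1.0103
G1 X12.50 Y11.50 E1.5715
G1 X12.50 Y5.50 E2.0206

At z = 11.4 mm: the cube is not intersected at this z (z outside [0, 5]); the cube at (12.5, 5.5) (footprint 7.5×6) is included at this height; the cube at (-3, 10) is absent (z outside [2, 5.5]); Combining (union): only the 7.5×6 cube at (12.5, 5.5) is present, so the union is just that shape — 1 connected region. The outline is a single polygon with 4 vertices. Extrusion per mm of travel: 0.6 × 0.3 / (π × 0.875²) = 0.074835. Accumulating E over each segment gives final E = 2.0206.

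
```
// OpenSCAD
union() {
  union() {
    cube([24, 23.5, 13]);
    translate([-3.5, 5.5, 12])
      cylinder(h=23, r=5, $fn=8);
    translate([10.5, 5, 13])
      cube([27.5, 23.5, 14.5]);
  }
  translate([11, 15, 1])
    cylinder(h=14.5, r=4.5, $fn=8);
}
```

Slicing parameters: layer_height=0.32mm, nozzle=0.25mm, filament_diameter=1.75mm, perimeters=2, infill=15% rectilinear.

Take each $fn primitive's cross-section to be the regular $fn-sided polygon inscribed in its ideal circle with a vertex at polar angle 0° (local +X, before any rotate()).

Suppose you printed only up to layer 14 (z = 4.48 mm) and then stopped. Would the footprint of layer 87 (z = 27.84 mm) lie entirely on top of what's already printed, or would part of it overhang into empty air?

part overhangs

Compare the two slices. At z = 4.48: the cube is present — its section is the full 24×23.5 rectangle (area 564.00 mm²); the cylinder at (-3.5, 5.5) is not intersected at this z (z outside [12, 35]); the cube at (10.5, 5) is not intersected at this z (z outside [13, 27.5]); Merging all regions: only the 24×23.5 cube is present, so the union is just that shape — area = 564.00 mm²; the cylinder at (11, 15): section is a regular 8-gon, circumradius r=4.5 (area = (8/2)·4.500²·sin(360°/8) = 57.28 mm²); Combining (union): the r=4.5 cylinder at (11, 15) lies entirely inside that combined region, so the union is just that combined region — area = 564.00 mm². At z = 27.84: the cube is not intersected at this z (z outside [0, 13]); the cylinder at (-3.5, 5.5): section is a regular 8-gon, circumradius r=5 (area = (8/2)·5.000²·sin(360°/8) = 70.71 mm²); the cube at (10.5, 5) is absent (z outside [13, 27.5]); Combining (union): only the r=5 cylinder at (-3.5, 5.5) is present, so the union is just that shape — area = 70.71 mm²; the cylinder at (11, 15) does not reach this height (z outside [1, 15.5]); Combining (union): only that combined region is present, so the union is just that shape — area = 70.71 mm². Checking containment: at z = 27.84 the cross-section extends beyond the z = 4.48 cross-section by about 65.28 mm².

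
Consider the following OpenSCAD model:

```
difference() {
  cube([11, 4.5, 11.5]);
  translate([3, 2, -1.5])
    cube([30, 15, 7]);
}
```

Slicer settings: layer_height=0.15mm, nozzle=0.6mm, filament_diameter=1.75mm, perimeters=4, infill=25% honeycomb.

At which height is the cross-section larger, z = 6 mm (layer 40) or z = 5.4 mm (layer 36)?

Layer 40 (z = 6): the 11×4.5 cube contributes its full rectangle (area 49.50 mm²); the cube at (3, 2) is not intersected at this z (z outside [-1.5, 5.5]); Subtracting the remaining from the first: none of the subtracted shapes is present at this height, so the 11×4.5 cube is unchanged — area = 49.50 mm². So its area = 49.50 mm². Layer 36 (z = 5.4): the cube (footprint 11×4.5) is included at this height (area 49.50 mm²); the cube at (3, 2) is present — its section is the full 30×15 rectangle (area 450.00 mm²); Subtracting the remaining from the first: starting from the 11×4.5 cube (49.50 mm²), the 30×15 cube at (3, 2) partially overlaps it — only the 20.00 mm² overlap (of its 450.00 mm²) is removed, clipping the outline — area = 29.50 mm². So its area = 29.50 mm². Layer 40 is larger (49.50 vs 29.50 mm²).

layer 40 (z = 6 mm)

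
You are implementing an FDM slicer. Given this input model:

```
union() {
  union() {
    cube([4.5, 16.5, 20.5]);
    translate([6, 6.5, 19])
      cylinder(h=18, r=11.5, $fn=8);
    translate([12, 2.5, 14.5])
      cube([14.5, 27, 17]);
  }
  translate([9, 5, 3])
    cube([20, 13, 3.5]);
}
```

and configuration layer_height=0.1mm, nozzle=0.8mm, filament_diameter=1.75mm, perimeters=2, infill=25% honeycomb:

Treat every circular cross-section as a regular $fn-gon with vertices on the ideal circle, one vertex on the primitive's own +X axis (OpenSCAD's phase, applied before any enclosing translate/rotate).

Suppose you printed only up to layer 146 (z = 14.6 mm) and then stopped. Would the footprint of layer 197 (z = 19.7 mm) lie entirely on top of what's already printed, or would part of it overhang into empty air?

part overhangs

Compare the two slices. At z = 14.6: the cube (footprint 4.5×16.5) is included at this height (area 74.25 mm²); the cylinder at (6, 6.5) is absent (z outside [19, 37]); the cube at (12, 2.5) is present — its section is the full 14.5×27 rectangle (area 391.50 mm²); Taking the union: the 2 present regions are separate (no shared area or edge), so areas and boundary lengths simply add and each stays a separate island — area = 465.75 mm²; the cube at (9, 5) does not reach this height (z outside [3, 6.5]); Combining (union): only that combined region is present, so the union is just that shape — area = 465.75 mm². At z = 19.7: the 4.5×16.5 cube contributes its full rectangle (area 74.25 mm²); the r=11.5 cylinder at (6, 6.5) gives a regular 8-gon of circumradius 11.5 (constant along its height) (area = (8/2)·11.500²·sin(360°/8) = 374.06 mm²); the cube at (12, 2.5) is present — its section is the full 14.5×27 rectangle (area 391.50 mm²); Combining (union): the regions partially overlap — summed areas 839.81 mm² minus the doubly-counted overlap 123.74 mm² gives 716.07 mm² — area = 716.07 mm²; the cube at (9, 5) is not intersected at this z (z outside [3, 6.5]); Combining (union): only the result so far is present, so the union is just that shape — area = 716.07 mm². Checking containment: at z = 19.7 the cross-section extends beyond the z = 14.6 cross-section by about 250.32 mm².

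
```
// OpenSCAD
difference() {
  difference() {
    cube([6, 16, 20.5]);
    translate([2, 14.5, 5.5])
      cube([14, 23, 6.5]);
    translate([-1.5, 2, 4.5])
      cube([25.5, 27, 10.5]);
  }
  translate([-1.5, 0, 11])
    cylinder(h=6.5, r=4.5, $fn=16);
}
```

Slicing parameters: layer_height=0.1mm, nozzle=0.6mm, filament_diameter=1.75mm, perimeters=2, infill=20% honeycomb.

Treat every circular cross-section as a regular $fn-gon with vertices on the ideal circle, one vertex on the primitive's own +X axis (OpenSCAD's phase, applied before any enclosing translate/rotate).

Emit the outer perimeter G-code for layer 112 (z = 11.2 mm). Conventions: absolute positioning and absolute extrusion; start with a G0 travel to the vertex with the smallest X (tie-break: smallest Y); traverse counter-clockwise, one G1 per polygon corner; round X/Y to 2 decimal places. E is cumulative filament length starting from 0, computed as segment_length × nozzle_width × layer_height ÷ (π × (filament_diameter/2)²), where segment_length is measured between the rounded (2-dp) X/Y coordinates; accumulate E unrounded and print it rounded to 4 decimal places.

G0 X2.47 Y2.00 Z11.20
G1 X2.66 Y1.72 E0.0084
G1 X3.00 Y0.00 E0.0522
G1 X6.00 Y0.00 E0.1270
G1 X6.00 Y2.00 E0.1769
G1 X2.47 Y2.00 E0.2650

At z = 11.2 mm: the cube is present — its section is the full 6×16 rectangle; the cube at (2, 14.5) (footprint 14×23) is included at this height; the cube at (-1.5, 2) (footprint 25.5×27) is included at this height; Taking the first minus the rest: starting from the 6×16 cube, the 14×23 cube at (2, 14.5) partially overlaps it — only the 6.00 mm² overlap (of its 322.00 mm²) is removed, clipping the outline; the 25.5×27 cube at (-1.5, 2) partially overlaps it — only the 78.00 mm² overlap (of its 688.50 mm²) is removed, clipping the outline — 1 connected region; the r=4.5 cylinder at (-1.5, 0) gives a regular 16-gon of circumradius 4.5 (constant along its height); Taking the first minus the rest: starting from that combined region, the r=4.5 cylinder at (-1.5, 0) partially overlaps it — only the 5.58 mm² overlap (of its 61.99 mm²) is removed, clipping the outline — 1 connected region. The outline is a single polygon with 5 vertices. Extrusion per mm of travel: 0.6 × 0.1 / (π × 0.875²) = 0.024945. Accumulating E over each segment gives final E = 0.2650.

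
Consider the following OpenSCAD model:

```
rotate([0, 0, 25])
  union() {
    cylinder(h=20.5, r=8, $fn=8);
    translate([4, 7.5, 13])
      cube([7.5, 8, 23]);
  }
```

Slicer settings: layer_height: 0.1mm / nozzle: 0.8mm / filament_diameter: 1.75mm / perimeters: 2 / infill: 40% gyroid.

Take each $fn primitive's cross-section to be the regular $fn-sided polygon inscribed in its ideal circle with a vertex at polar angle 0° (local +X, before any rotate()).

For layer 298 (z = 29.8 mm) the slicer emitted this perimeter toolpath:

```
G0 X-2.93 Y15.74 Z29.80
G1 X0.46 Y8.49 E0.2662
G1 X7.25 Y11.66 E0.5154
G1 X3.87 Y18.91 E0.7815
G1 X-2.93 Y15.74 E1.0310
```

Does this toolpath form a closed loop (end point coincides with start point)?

Start point (G0): (-2.93, 15.74). End point (last G1): the path returns to the start — closed.

yes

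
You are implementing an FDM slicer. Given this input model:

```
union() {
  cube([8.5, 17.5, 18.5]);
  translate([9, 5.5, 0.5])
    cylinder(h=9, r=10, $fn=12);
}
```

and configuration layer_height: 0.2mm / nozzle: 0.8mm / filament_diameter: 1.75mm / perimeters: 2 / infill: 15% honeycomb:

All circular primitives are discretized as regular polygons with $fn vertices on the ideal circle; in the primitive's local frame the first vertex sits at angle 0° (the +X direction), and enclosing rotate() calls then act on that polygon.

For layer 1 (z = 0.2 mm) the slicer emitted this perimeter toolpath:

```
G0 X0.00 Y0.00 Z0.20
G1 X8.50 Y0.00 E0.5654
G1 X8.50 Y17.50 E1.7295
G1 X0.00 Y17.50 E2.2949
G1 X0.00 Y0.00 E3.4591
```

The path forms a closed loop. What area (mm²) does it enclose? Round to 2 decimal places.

Apply the shoelace formula to the sequence of (X, Y) vertices; enclosed area = 148.75 mm².

148.75 mm²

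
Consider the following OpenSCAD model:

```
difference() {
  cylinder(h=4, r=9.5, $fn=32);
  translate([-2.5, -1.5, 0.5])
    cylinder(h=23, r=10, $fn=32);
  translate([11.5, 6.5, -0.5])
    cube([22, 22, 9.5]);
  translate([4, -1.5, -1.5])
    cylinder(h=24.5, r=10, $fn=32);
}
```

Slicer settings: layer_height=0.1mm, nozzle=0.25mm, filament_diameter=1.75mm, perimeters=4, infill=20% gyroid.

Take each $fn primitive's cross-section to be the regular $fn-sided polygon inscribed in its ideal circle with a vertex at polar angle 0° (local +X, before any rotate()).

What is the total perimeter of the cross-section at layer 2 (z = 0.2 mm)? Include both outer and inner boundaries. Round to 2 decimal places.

56.43 mm

At z = 0.2 mm: the cylinder: section is a regular 32-gon, circumradius r=9.5 (perimeter = 2·32·9.500·sin(180°/32) = 59.59 mm); the cylinder at (-2.5, -1.5) is not intersected at this z (z outside [0.5, 23.5]); the 22×22 cube at (11.5, 6.5) contributes its full rectangle (perimeter 88.00 mm); the r=10 cylinder at (4, -1.5) contributes a regular 32-gon of circumradius 10 (perimeter = 2·32·10.000·sin(180°/32) = 62.73 mm); After the difference (first − rest): starting from the r=9.5 cylinder, the 22×22 cube at (11.5, 6.5) misses the remaining region (no effect); the r=10 cylinder at (4, -1.5) partially overlaps it — only the 213.99 mm² overlap (of its 312.14 mm²) is removed, clipping the outline — boundary = 56.43 mm. Overall, the cross-section is a single solid region. Total boundary length (outer) = 56.43 mm.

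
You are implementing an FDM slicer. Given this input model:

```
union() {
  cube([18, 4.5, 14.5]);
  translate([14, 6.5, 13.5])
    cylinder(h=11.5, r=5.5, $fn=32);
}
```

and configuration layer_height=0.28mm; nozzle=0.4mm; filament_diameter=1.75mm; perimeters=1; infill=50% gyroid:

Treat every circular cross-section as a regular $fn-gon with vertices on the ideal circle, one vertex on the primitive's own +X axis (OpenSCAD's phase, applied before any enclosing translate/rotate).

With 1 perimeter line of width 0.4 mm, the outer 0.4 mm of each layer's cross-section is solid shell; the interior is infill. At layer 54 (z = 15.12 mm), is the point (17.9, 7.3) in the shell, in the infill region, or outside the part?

infill

At z = 15.12 mm: the cube does not reach this height (z outside [0, 14.5]); the r=5.5 cylinder at (14, 6.5) gives a regular 32-gon of circumradius 5.5 (constant along its height); Merging all regions: only the r=5.5 cylinder at (14, 6.5) is present, so the union is just that shape — 1 connected region. Overall, the cross-section is a single solid region. The nearest boundary edge runs (19.39, 7.57)→(19.08, 8.60); distance from the point to it = 1.51 mm. The point is inside the cross-section and 1.51 mm from the nearest boundary — more than the 0.4 mm shell width (1 × 0.4), so it's in the infill interior.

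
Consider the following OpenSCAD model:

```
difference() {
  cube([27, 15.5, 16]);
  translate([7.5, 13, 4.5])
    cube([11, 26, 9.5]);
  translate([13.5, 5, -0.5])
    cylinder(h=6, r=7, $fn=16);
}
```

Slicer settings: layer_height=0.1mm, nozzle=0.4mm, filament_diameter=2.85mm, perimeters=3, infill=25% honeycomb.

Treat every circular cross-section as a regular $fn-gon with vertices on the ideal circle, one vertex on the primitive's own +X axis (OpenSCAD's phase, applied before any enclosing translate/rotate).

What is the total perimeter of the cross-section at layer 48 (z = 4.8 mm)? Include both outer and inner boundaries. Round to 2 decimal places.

113.21 mm

At z = 4.8 mm: the cube is present — its section is the full 27×15.5 rectangle (perimeter 85.00 mm); the cube at (7.5, 13) (footprint 11×26) is included at this height (perimeter 74.00 mm); the cylinder at (13.5, 5): section is a regular 16-gon, circumradius r=7 (perimeter = 2·16·7.000·sin(180°/16) = 43.70 mm); Taking the first minus the rest: starting from the 27×15.5 cube, the 11×26 cube at (7.5, 13) partially overlaps it — only the 27.50 mm² overlap (of its 286.00 mm²) is removed, clipping the outline; the r=7 cylinder at (13.5, 5) partially overlaps it — only the 137.50 mm² overlap (of its 150.01 mm²) is removed, clipping the outline — boundary = 113.21 mm. Overall, the cross-section is a single solid region. Total boundary length (outer) = 113.21 mm.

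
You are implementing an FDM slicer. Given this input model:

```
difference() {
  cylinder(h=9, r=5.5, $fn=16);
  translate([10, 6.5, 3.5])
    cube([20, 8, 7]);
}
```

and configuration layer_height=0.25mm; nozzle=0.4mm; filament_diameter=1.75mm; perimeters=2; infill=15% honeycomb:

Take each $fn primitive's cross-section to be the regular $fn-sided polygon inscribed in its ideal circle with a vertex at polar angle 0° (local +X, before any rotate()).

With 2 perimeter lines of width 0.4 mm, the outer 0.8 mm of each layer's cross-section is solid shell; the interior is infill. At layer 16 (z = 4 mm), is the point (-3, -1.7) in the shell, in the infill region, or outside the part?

At z = 4 mm: the r=5.5 cylinder gives a regular 16-gon of circumradius 5.5 (constant along its height); the 20×8 cube at (10, 6.5) contributes its full rectangle; Taking the first minus the rest: starting from the r=5.5 cylinder, the 20×8 cube at (10, 6.5) misses the remaining region (no effect) — 1 connected region. Overall, the cross-section is a single solid region. The nearest boundary edge runs (-3.89, -3.89)→(-5.08, -2.10); distance from the point to it = 1.96 mm. The point is inside the cross-section and 1.96 mm from the nearest boundary — more than the 0.8 mm shell width (2 × 0.4), so it's in the infill interior.

infill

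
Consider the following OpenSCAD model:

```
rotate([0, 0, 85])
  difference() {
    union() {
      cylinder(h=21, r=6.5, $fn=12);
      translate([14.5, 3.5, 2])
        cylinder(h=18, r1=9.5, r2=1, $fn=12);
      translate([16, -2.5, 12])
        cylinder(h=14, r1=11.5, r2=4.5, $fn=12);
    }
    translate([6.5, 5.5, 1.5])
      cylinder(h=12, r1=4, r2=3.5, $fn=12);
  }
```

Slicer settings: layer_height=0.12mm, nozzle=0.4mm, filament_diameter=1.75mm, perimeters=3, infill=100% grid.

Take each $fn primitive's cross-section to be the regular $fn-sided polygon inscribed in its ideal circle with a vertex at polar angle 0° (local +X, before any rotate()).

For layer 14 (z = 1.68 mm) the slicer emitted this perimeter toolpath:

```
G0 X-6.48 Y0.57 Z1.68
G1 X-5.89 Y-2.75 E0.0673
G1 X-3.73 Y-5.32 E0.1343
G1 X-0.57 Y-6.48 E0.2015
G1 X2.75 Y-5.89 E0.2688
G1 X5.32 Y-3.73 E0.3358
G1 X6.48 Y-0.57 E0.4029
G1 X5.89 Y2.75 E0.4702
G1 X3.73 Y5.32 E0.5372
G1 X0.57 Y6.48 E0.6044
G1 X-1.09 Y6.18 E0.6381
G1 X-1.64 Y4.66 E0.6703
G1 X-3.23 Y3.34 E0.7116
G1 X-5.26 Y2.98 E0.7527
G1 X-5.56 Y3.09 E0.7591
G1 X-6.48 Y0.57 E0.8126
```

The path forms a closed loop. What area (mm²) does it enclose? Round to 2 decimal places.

120.25 mm²

Apply the shoelace formula to the sequence of (X, Y) vertices; enclosed area = 120.25 mm².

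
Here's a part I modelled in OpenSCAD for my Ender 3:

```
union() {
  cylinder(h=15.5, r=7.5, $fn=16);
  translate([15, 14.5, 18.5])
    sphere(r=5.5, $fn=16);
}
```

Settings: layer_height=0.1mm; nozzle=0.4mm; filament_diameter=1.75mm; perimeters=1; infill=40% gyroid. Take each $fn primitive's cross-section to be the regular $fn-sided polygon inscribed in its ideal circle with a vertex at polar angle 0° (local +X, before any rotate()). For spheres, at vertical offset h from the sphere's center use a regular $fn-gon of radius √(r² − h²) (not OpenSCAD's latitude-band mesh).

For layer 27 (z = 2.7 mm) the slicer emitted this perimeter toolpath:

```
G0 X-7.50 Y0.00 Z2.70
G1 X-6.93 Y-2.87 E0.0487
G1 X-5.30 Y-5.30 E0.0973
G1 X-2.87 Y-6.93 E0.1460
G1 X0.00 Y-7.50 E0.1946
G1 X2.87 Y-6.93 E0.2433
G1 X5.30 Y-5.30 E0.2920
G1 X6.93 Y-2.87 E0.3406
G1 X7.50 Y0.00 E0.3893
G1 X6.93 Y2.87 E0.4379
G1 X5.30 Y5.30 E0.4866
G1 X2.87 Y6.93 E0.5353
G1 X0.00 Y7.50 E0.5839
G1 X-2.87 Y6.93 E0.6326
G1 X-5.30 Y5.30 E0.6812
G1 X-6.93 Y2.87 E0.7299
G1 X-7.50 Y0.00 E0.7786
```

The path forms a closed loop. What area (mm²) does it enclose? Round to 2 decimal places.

172.17 mm²

Apply the shoelace formula to the sequence of (X, Y) vertices; enclosed area = 172.17 mm².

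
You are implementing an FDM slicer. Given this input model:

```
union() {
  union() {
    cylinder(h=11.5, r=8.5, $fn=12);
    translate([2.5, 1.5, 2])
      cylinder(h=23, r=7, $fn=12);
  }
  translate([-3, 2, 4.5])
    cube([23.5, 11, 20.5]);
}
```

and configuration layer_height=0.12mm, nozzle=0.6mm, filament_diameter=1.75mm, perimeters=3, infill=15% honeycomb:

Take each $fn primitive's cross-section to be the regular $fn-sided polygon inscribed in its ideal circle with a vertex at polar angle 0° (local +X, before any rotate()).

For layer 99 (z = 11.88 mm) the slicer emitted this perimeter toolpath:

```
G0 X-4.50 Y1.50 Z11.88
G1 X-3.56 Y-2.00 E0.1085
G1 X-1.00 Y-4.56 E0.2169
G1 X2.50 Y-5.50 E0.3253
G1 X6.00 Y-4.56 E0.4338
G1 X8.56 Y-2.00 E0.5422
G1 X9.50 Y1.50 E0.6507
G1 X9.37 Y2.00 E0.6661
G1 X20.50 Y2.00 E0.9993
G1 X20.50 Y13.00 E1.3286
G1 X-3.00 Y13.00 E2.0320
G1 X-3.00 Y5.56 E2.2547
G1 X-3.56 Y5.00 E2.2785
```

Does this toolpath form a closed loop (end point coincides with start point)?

Start point (G0): (-4.50, 1.50). End point (last G1): the path does not return to the start — open.

no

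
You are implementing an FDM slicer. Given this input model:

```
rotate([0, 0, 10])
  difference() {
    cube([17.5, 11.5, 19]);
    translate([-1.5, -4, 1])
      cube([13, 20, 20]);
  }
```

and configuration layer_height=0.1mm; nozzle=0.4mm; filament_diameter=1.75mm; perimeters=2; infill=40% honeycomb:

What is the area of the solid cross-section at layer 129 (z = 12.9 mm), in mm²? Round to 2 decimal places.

At z = 12.9 mm: the cube is present — its section is the full 17.5×11.5 rectangle (area 201.25 mm²); the cube at (-1.5, -4) is present — its section is the full 13×20 rectangle (area 260.00 mm²); Subtracting the remaining from the first: starting from the 17.5×11.5 cube (201.25 mm²), the 13×20 cube at (-1.5, -4) partially overlaps it — only the 132.25 mm² overlap (of its 260.00 mm²) is removed, clipping the outline — area = 69.00 mm²; (rotated 10° about Z; rotation is an isometry so areas/perimeters/island counts are preserved). Overall, the cross-section is a single solid region. Net area = 69.00 mm².

69.00 mm²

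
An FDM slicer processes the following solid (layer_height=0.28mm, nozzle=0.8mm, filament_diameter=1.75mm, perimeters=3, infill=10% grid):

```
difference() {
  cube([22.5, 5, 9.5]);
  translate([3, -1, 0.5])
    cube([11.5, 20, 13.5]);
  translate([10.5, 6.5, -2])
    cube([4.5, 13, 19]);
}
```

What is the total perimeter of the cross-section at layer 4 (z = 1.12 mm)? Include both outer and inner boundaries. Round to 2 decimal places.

At z = 1.12 mm: the 22.5×5 cube contributes its full rectangle (perimeter 55.00 mm); the cube at (3, -1) is present — its section is the full 11.5×20 rectangle (perimeter 63.00 mm); the 4.5×13 cube at (10.5, 6.5) contributes its full rectangle (perimeter 35.00 mm); After the difference (first − rest): starting from the 22.5×5 cube, the 11.5×20 cube at (3, -1) partially overlaps it — only the 57.50 mm² overlap (of its 230.00 mm²) is removed, clipping the outline; the 4.5×13 cube at (10.5, 6.5) misses the remaining region (no effect) — boundary = 42.00 mm. Overall, the cross-section has 2 separate islands. Total boundary length (outer) = 42.00 mm.

42.00 mm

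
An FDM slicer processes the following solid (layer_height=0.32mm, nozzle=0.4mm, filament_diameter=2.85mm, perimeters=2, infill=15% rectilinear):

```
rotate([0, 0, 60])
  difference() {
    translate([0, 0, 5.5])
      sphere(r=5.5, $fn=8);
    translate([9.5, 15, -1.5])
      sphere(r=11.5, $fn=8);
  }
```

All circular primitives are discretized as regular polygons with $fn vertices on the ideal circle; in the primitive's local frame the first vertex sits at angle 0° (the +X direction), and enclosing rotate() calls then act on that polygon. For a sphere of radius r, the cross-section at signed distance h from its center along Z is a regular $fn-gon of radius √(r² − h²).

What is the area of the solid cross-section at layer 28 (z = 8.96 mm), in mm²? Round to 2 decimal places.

51.70 mm²

At z = 8.96 mm: the r=5.5 sphere slices to a regular 8-gon of circumradius 4.275 (√(r²−h²) with h=3.46 from center) (area = (8/2)·4.275²·sin(360°/8) = 51.70 mm²); the r=11.5 sphere at (9.5, 15) slices to a regular 8-gon of circumradius 4.779 (√(r²−h²) with h=10.46 from center) (area = (8/2)·4.779²·sin(360°/8) = 64.60 mm²); Taking the first minus the rest: starting from the r=5.5 sphere (51.70 mm²), the r=11.5 sphere at (9.5, 15) misses the remaining region (no effect) — area = 51.70 mm²; (rotated 60° about Z; rotation is an isometry so areas/perimeters/island counts are preserved). Overall, the cross-section is a single solid region. Net area = 51.70 mm².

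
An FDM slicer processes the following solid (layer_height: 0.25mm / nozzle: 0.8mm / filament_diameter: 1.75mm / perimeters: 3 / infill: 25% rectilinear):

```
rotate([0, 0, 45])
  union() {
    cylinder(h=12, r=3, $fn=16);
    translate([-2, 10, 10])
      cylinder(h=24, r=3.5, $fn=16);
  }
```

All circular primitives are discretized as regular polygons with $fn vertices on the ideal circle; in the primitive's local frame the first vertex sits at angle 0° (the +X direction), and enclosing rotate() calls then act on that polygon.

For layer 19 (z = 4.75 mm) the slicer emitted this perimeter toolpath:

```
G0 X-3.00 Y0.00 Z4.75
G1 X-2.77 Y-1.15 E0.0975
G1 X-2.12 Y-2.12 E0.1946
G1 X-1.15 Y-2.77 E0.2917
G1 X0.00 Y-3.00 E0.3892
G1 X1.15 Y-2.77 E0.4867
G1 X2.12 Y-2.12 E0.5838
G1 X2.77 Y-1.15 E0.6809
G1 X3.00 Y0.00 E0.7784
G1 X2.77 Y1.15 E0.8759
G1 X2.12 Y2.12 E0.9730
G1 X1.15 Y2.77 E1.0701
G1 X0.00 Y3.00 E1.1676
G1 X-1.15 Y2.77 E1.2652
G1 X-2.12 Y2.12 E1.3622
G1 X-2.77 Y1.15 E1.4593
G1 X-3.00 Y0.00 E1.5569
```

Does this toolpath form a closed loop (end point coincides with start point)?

yes

Start point (G0): (-3.00, 0.00). End point (last G1): the path returns to the start — closed.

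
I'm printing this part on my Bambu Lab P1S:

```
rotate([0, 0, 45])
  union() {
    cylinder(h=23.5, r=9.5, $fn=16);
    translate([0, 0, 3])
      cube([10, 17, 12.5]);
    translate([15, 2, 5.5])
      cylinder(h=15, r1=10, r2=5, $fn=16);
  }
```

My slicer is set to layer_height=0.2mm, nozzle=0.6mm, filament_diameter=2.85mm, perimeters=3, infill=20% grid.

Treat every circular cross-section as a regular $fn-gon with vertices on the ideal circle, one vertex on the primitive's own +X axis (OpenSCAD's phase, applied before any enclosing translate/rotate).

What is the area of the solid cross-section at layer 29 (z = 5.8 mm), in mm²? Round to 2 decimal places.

627.34 mm²

At z = 5.8 mm: the cylinder: section is a regular 16-gon, circumradius r=9.5 (area = (16/2)·9.500²·sin(360°/16) = 276.30 mm²); the cube (footprint 10×17) is included at this height (area 170.00 mm²); the cone at (15, 2) contributes a regular 16-gon of circumradius 9.900 (interpolated between r1=10 and r2=5 at t=0.020) (area = (16/2)·9.900²·sin(360°/16) = 300.05 mm²); Merging all regions: the regions partially overlap — summed areas 746.35 mm² minus the doubly-counted overlap 119.01 mm² gives 627.34 mm² — area = 627.34 mm²; (whole slice rotated 45° about Z — lengths, areas and connectivity unchanged). Overall, the cross-section is a single solid region. Net area = 627.34 mm².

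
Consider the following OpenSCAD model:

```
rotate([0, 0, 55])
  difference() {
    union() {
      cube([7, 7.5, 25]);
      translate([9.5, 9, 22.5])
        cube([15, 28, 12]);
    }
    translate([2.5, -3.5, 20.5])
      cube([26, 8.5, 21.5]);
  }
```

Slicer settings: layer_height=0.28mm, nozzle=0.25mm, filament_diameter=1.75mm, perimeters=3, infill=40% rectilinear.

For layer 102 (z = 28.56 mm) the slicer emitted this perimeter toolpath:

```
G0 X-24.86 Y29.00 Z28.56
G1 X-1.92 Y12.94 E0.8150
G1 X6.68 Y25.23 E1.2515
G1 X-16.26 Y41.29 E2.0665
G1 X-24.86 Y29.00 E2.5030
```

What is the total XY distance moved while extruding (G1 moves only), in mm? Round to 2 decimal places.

86.01 mm

Sum the Euclidean lengths of each G1 segment: total = 86.01 mm.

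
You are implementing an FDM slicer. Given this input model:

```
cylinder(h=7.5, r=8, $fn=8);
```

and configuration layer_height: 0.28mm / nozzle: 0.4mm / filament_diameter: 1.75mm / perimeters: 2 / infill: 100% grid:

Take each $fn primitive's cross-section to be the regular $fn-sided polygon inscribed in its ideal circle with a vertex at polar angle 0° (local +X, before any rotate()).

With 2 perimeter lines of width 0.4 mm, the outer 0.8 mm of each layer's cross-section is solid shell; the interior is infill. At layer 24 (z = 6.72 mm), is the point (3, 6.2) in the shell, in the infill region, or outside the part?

At z = 6.72 mm: the r=8 cylinder contributes a regular 8-gon of circumradius 8. Overall, the cross-section is a single solid region. The nearest boundary edge runs (5.66, 5.66)→(0.00, 8.00); distance from the point to it = 0.51 mm. The point is inside the cross-section, 0.51 mm from the nearest boundary — within the 0.8 mm shell band (2 × 0.4).

shell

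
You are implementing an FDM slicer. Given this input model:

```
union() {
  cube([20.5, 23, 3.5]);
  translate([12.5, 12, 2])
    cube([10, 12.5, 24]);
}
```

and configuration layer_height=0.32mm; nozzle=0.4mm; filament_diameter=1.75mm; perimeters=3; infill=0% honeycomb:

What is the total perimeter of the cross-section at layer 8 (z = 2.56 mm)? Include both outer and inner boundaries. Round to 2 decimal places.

At z = 2.56 mm: the cube is present — its section is the full 20.5×23 rectangle (perimeter 87.00 mm); the 10×12.5 cube at (12.5, 12) contributes its full rectangle (perimeter 45.00 mm); Merging all regions: the regions partially overlap (shared area 88.00 mm²), so the edge portions inside another operand are dropped and the merged outline is re-measured after clipping — boundary = 94.00 mm. Overall, the cross-section is a single solid region. Total boundary length (outer) = 94.00 mm.

94.00 mm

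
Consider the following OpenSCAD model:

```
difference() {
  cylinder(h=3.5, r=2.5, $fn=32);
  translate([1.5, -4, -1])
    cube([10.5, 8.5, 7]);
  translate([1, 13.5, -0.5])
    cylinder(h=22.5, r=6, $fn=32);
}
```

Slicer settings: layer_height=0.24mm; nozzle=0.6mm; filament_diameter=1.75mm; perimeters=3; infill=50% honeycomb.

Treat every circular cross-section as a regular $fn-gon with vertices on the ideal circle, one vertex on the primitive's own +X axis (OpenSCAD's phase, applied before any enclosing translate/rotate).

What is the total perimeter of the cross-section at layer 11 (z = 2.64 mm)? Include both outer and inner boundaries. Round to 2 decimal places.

At z = 2.64 mm: the cylinder: section is a regular 32-gon, circumradius r=2.5 (perimeter = 2·32·2.500·sin(180°/32) = 15.68 mm); the 10.5×8.5 cube at (1.5, -4) contributes its full rectangle (perimeter 38.00 mm); the cylinder at (1, 13.5): section is a regular 32-gon, circumradius r=6 (perimeter = 2·32·6.000·sin(180°/32) = 37.64 mm); After the difference (first − rest): starting from the r=2.5 cylinder, the 10.5×8.5 cube at (1.5, -4) partially overlaps it — only the 2.76 mm² overlap (of its 89.25 mm²) is removed, clipping the outline; the r=6 cylinder at (1, 13.5) misses the remaining region (no effect) — boundary = 15.04 mm. Overall, the cross-section is a single solid region. Total boundary length (outer) = 15.04 mm.

15.04 mm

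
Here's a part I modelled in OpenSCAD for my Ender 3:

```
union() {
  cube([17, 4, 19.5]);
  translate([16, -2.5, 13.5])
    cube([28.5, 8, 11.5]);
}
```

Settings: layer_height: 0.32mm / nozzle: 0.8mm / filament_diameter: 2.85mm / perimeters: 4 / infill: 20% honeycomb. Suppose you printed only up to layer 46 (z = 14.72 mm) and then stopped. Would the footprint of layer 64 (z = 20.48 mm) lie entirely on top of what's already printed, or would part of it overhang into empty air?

entirely on top

Compare the two slices. At z = 14.72: the cube is present — its section is the full 17×4 rectangle (area 68.00 mm²); the cube at (16, -2.5) is present — its section is the full 28.5×8 rectangle (area 228.00 mm²); Merging all regions: the regions partially overlap — summed areas 296.00 mm² minus the doubly-counted overlap 4.00 mm² gives 292.00 mm² — area = 292.00 mm². At z = 20.48: the cube is absent (z outside [0, 19.5]); the cube at (16, -2.5) (footprint 28.5×8) is included at this height (area 228.00 mm²); Taking the union: only the 28.5×8 cube at (16, -2.5) is present, so the union is just that shape — area = 228.00 mm². Checking containment: the cross-section at z = 20.48 is a subset of the cross-section at z = 14.72.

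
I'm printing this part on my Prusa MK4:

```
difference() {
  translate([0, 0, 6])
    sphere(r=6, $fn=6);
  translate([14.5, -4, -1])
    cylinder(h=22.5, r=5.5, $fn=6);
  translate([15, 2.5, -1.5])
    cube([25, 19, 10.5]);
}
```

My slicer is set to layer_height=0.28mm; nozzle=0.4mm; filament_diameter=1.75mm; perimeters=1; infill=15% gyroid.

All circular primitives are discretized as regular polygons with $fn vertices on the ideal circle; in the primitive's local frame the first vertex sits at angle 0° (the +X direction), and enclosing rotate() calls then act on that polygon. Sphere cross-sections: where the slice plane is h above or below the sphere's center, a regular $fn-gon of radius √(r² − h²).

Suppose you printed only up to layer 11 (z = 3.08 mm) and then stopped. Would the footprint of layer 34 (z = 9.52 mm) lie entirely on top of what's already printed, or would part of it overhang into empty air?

Compare the two slices. At z = 3.08: the r=6 sphere slices to a regular 6-gon of circumradius 5.242 (√(r²−h²) with h=2.92 from center) (area = (6/2)·5.242²·sin(360°/6) = 71.38 mm²); the r=5.5 cylinder at (14.5, -4) gives a regular 6-gon of circumradius 5.5 (constant along its height) (area = (6/2)·5.500²·sin(360°/6) = 78.59 mm²); the cube at (15, 2.5) (footprint 25×19) is included at this height (area 475.00 mm²); Taking the first minus the rest: starting from the r=6 sphere (71.38 mm²), the r=5.5 cylinder at (14.5, -4) misses the remaining region (no effect); the 25×19 cube at (15, 2.5) misses the remaining region (no effect) — area = 71.38 mm². At z = 9.52: the r=6 sphere contributes a regular 6-gon of circumradius √(6²−3.52²) = 4.859 (area = (6/2)·4.859²·sin(360°/6) = 61.34 mm²); the r=5.5 cylinder at (14.5, -4) gives a regular 6-gon of circumradius 5.5 (constant along its height) (area = (6/2)·5.500²·sin(360°/6) = 78.59 mm²); the cube at (15, 2.5) is absent (z outside [-1.5, 9]); Subtracting the remaining from the first: starting from the r=6 sphere (61.34 mm²), the r=5.5 cylinder at (14.5, -4) misses the remaining region (no effect) — area = 61.34 mm². Checking containment: the cross-section at z = 9.52 is a subset of the cross-section at z = 3.08.

entirely on top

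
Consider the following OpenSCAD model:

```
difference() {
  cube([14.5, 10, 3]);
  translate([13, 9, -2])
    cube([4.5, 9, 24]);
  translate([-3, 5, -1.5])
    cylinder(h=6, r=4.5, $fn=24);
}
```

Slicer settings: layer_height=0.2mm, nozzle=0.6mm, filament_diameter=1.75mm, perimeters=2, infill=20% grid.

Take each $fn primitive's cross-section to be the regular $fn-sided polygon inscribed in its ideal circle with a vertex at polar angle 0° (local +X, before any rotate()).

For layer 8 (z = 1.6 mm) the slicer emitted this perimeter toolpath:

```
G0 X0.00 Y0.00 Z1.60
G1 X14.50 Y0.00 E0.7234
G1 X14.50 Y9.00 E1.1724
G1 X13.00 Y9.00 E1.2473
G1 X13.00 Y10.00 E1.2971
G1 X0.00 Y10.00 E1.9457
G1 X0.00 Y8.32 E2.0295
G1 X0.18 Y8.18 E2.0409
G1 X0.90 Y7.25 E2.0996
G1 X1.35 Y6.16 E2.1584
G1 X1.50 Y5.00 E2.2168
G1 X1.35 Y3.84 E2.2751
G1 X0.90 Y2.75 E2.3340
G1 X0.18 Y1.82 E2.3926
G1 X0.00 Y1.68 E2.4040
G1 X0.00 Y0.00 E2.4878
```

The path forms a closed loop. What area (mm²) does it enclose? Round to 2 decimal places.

136.71 mm²

Apply the shoelace formula to the sequence of (X, Y) vertices; enclosed area = 136.71 mm².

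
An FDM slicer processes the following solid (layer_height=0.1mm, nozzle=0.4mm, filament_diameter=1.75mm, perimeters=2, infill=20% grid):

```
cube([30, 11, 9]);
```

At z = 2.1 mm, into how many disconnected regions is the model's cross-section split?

1

At z = 2.1 mm: the 30×11 cube contributes its full rectangle. The result has 1 disconnected region.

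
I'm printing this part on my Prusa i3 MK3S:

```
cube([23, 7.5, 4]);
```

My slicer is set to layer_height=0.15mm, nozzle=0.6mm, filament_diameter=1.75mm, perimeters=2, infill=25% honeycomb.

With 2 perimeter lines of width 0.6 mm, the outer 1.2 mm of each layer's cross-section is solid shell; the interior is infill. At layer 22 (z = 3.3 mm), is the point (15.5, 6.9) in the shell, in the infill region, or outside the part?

At z = 3.3 mm: the 23×7.5 cube contributes its full rectangle. Overall, the cross-section is a single solid region. The nearest boundary edge runs (23.00, 7.50)→(0.00, 7.50); distance from the point to it = 0.60 mm. The point is inside the cross-section, 0.60 mm from the nearest boundary — within the 1.2 mm shell band (2 × 0.6).

shell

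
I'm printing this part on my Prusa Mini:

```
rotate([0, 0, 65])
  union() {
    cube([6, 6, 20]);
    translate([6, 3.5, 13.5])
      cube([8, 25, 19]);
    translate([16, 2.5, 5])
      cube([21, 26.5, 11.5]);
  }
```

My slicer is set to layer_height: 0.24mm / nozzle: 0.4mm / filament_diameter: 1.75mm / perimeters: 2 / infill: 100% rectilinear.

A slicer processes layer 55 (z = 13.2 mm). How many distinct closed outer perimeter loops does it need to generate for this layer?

At z = 13.2 mm: the cube is present — its section is the full 6×6 rectangle; the cube at (6, 3.5) does not reach this height (z outside [13.5, 32.5]); the cube at (16, 2.5) is present — its section is the full 21×26.5 rectangle; Merging all regions: the 2 present regions are separate (no shared area or edge), so areas and boundary lengths simply add and each stays a separate island — 2 connected regions; (whole slice rotated 65° about Z — lengths, areas and connectivity unchanged). The result has 2 disconnected regions.

2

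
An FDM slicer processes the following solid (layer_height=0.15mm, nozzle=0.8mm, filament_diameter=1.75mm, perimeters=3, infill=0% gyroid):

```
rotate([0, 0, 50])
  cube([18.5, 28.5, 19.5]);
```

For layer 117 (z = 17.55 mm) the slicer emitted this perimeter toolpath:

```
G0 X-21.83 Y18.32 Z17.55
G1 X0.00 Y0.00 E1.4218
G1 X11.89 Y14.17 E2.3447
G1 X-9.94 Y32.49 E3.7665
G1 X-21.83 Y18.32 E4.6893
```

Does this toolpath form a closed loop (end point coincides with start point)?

yes

Start point (G0): (-21.83, 18.32). End point (last G1): the path returns to the start — closed.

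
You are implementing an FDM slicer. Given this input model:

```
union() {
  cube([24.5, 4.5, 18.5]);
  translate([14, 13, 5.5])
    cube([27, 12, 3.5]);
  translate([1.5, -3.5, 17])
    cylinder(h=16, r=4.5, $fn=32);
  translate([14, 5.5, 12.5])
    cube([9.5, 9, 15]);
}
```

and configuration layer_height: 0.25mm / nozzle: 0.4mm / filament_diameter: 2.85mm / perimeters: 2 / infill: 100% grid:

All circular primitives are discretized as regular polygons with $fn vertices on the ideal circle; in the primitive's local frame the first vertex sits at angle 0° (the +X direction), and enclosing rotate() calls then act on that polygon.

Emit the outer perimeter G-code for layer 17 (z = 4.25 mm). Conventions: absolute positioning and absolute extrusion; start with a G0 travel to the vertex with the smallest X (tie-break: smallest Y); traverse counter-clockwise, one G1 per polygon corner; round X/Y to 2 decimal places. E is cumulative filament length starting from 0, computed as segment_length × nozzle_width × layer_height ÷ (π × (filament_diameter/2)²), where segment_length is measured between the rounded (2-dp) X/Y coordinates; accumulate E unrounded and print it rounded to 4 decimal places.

G0 X0.00 Y0.00 Z4.25
G1 X24.50 Y0.00 E0.3840
G1 X24.50 Y4.50 E0.4546
G1 X0.00 Y4.50 E0.8386
G1 X0.00 Y0.00 E0.9092

At z = 4.25 mm: the 24.5×4.5 cube contributes its full rectangle; the cube at (14, 13) does not reach this height (z outside [5.5, 9]); the cylinder at (1.5, -3.5) is absent (z outside [17, 33]); the cube at (14, 5.5) is not intersected at this z (z outside [12.5, 27.5]); Combining (union): only the 24.5×4.5 cube is present, so the union is just that shape — 1 connected region. The outline is a single polygon with 4 vertices. Extrusion per mm of travel: 0.4 × 0.25 / (π × 1.425²) = 0.015675. Accumulating E over each segment gives final E = 0.9092.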